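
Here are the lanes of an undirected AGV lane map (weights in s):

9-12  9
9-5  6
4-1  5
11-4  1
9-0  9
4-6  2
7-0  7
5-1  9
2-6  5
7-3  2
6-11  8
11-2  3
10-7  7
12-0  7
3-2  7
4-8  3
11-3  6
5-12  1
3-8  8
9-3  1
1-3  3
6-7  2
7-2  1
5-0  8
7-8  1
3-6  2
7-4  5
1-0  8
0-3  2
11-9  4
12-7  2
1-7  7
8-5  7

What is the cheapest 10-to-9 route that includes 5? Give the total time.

Shortest 10→5: 10 → 7 → 12 → 5 = 10
Best 5 to 9: 5 → 9 costing 6
Total via 5: 10 + 6 = 16 s.

16 s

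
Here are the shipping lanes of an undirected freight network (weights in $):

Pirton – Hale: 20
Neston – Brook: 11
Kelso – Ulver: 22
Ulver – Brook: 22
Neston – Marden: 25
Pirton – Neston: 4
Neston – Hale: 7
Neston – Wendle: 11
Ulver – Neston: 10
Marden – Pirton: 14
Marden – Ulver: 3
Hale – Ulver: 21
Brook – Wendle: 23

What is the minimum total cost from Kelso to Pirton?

$36

Settle nodes by increasing distance from Kelso:
Kelso: 0
Ulver: 22  (via Kelso)
Marden: 25  (via Ulver)
Neston: 32  (via Ulver)
Pirton: 36  (via Neston)
Shortest route: Kelso–Ulver–Neston–Pirton = $36.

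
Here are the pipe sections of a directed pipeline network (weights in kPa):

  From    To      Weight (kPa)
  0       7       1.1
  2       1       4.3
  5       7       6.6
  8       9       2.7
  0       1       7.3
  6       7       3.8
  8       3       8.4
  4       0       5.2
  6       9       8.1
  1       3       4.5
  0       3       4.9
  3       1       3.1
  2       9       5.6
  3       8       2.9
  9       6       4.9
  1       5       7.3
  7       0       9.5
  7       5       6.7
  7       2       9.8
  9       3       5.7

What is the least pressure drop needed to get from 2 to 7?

Compare a few routes:
2–1–3–8–9–6–7: 4.3+4.5+2.9+2.7+4.9+3.8 = 23.1
2–1–5–7: 4.3+7.3+6.6 = 18.2
2–9–6–7: 5.6+4.9+3.8 = 14.3
Cheapest is 2–9–6–7 at 14.3 kPa.

14.3 kPa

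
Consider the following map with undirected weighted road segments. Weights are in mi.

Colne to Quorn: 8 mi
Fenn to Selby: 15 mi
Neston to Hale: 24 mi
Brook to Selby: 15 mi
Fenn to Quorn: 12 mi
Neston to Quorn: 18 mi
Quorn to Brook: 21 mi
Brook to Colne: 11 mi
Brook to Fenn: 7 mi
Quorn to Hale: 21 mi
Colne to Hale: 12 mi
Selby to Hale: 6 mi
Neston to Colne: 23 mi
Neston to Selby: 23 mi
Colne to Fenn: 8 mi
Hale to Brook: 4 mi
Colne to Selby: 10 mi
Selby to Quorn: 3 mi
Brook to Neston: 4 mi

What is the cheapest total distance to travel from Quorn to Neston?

17 mi

Running Dijkstra from Quorn:
Quorn: 0
Selby: 3  (via Quorn)
Colne: 8  (via Quorn)
Hale: 9  (via Selby)
Fenn: 12  (via Quorn)
Brook: 13  (via Hale)
Neston: 17  (via Brook)
Shortest route: Quorn–Selby–Hale–Brook–Neston = 17 mi.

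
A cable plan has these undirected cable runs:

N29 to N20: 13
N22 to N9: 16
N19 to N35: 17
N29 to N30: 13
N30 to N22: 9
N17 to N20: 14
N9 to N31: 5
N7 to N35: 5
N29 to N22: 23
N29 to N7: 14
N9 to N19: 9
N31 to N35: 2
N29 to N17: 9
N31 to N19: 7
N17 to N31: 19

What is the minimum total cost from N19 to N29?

28

Compare a few routes:
N19–N9–N31–N35–N7–N29: 9+5+2+5+14 = 35
N19–N31–N35–N7–N29: 7+2+5+14 = 28
N19–N31–N17–N29: 7+19+9 = 35
Cheapest is N19–N31–N35–N7–N29 at 28.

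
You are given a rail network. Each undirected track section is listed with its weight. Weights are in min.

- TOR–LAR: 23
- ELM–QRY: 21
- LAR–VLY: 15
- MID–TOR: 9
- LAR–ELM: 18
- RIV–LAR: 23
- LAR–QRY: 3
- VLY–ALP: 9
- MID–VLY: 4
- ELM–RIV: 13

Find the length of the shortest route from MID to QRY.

Enumerating some paths:
MID–VLY–LAR–QRY: 4+15+3 = 22
MID–TOR–LAR–QRY: 9+23+3 = 35
Cheapest is MID–VLY–LAR–QRY at 22 min.

22 min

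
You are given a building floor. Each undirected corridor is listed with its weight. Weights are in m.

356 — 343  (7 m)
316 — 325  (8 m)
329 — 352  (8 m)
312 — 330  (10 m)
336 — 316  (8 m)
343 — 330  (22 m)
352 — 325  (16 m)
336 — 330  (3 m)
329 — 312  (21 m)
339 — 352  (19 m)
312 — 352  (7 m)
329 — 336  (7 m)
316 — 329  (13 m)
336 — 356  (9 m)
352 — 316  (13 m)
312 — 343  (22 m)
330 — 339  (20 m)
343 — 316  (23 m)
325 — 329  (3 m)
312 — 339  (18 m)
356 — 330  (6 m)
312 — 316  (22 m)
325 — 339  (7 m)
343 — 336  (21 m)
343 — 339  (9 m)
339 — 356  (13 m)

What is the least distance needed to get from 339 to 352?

Shortest distances from 339:
339: 0
325: 7  (via 339)
343: 9  (via 339)
329: 10  (via 325)
356: 13  (via 339)
316: 15  (via 325)
336: 17  (via 329)
312: 18  (via 339)
352: 18  (via 329)
Shortest route: 339–325–329–352 = 18 m.

18 m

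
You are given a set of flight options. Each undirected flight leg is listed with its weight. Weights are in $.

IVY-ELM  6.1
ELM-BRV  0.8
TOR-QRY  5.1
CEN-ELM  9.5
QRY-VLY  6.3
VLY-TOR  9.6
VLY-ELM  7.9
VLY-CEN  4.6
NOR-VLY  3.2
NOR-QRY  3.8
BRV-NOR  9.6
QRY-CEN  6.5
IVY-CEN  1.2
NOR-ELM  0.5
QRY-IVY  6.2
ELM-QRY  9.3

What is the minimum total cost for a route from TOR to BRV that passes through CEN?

Best TOR to CEN: TOR → QRY → CEN costing 11.6
Best CEN to BRV: CEN → IVY → ELM → BRV costing 8.1
Total via CEN: 11.6 + 8.1 = $19.7.

$19.7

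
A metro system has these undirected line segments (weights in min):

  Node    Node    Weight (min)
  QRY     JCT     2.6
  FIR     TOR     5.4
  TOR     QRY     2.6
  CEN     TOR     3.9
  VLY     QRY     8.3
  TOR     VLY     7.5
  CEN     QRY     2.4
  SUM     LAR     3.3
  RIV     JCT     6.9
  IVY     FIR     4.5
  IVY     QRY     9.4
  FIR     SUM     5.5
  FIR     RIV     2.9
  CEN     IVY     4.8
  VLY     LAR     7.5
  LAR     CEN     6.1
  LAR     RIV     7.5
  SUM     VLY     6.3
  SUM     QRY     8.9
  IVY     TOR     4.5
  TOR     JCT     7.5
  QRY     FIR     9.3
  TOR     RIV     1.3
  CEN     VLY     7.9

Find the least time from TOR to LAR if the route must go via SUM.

13 min

Best TOR to SUM: TOR–RIV–FIR–SUM costing 9.7
Shortest SUM→LAR: SUM–LAR = 3.3
Total via SUM: 9.7 + 3.3 = 13 min.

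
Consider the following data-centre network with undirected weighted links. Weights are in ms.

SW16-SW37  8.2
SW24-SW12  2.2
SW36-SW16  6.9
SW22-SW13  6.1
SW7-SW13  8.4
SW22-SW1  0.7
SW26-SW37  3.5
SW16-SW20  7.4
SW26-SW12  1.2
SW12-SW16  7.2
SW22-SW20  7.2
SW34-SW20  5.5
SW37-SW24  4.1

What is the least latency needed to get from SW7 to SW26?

37.5 ms

Compare a few routes:
SW7–SW13–SW22–SW20–SW16–SW12–SW26: 8.4+6.1+7.2+7.4+7.2+1.2 = 37.5
SW7–SW13–SW22–SW20–SW16–SW37–SW24–SW12–SW26: 8.4+6.1+7.2+7.4+8.2+4.1+2.2+1.2 = 44.8
SW7–SW13–SW22–SW20–SW16–SW37–SW26: 8.4+6.1+7.2+7.4+8.2+3.5 = 40.8
Cheapest is SW7–SW13–SW22–SW20–SW16–SW12–SW26 at 37.5 ms.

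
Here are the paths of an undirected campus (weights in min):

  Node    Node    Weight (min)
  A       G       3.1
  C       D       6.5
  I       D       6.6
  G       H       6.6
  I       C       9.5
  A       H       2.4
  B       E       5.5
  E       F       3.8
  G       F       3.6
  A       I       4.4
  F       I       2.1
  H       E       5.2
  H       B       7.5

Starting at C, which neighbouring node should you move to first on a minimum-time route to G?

Compare a few routes:
C - I - F - G: 9.5+2.1+3.6 = 15.2
C - D - I - F - G: 6.5+6.6+2.1+3.6 = 18.8
C - I - A - G: 9.5+4.4+3.1 = 17
Cheapest is C - I - F - G at 15.2 min.
So from C the first move is to I.

I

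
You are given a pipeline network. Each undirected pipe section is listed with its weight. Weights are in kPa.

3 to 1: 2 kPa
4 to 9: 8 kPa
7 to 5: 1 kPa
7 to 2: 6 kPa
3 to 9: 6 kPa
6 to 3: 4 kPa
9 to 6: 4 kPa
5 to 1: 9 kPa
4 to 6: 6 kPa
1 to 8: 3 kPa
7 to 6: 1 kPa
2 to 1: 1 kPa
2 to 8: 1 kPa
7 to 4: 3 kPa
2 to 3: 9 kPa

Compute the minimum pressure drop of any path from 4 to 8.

Compare a few routes:
4 - 7 - 2 - 1 - 8: 3+6+1+3 = 13
4 - 7 - 6 - 3 - 1 - 8: 3+1+4+2+3 = 13
4 - 7 - 2 - 8: 3+6+1 = 10
4 - 7 - 6 - 3 - 1 - 2 - 8: 3+1+4+2+1+1 = 12
The minimum is 10 kPa via 4 - 7 - 2 - 8.

10 kPa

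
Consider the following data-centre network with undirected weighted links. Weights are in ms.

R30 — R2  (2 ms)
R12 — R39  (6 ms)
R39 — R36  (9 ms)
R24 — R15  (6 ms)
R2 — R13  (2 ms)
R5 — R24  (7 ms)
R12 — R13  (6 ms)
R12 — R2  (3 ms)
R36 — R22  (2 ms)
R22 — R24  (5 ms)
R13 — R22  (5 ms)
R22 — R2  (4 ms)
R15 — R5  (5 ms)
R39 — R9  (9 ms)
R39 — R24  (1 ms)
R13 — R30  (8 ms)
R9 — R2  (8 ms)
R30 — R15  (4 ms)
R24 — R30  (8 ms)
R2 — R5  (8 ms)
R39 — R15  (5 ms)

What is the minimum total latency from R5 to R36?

Compare a few routes:
R5–R15–R30–R2–R22–R36: 5+4+2+4+2 = 17
R5–R2–R13–R22–R36: 8+2+5+2 = 17
R5–R24–R22–R36: 7+5+2 = 14
The minimum is 14 ms via R5–R24–R22–R36.

14 ms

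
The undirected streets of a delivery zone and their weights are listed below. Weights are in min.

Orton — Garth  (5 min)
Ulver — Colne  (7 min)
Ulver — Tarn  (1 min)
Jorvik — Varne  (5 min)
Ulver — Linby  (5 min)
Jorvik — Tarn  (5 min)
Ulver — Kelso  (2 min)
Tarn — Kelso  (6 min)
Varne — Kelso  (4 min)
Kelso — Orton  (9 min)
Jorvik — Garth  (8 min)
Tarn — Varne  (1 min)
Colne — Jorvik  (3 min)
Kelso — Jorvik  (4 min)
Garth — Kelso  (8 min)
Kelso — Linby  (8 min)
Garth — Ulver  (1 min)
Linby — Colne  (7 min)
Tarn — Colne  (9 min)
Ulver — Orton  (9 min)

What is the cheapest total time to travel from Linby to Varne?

7 min

Enumerating some paths:
Linby–Kelso–Ulver–Tarn–Varne: 8+2+1+1 = 12
Linby–Ulver–Kelso–Varne: 5+2+4 = 11
Linby–Ulver–Tarn–Varne: 5+1+1 = 7
Linby–Kelso–Varne: 8+4 = 12
Cheapest is Linby–Ulver–Tarn–Varne at 7 min.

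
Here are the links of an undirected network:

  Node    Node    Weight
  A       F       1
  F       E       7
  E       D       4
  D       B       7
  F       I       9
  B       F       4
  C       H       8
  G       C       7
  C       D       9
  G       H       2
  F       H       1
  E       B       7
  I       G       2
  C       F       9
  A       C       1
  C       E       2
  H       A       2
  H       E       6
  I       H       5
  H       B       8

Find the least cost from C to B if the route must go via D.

Best C to D: C–E–D costing 6
Shortest D→B: D–B = 7
Total via D: 6 + 7 = 13.

13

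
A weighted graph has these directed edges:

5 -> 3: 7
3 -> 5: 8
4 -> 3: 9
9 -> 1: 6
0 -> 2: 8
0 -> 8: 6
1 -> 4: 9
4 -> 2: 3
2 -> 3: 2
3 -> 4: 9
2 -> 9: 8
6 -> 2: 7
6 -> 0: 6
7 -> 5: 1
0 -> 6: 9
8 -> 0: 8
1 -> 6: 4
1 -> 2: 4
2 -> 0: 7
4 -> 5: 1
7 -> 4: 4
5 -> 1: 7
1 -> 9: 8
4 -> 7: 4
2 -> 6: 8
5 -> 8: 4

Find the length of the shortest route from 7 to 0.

13

Shortest distances from 7:
7: 0
5: 1  (via 7)
4: 4  (via 7)
8: 5  (via 5)
2: 7  (via 4)
1: 8  (via 5)
3: 8  (via 5)
6: 12  (via 1)
0: 13  (via 8)
Shortest route: 7–5–8–0 = 13.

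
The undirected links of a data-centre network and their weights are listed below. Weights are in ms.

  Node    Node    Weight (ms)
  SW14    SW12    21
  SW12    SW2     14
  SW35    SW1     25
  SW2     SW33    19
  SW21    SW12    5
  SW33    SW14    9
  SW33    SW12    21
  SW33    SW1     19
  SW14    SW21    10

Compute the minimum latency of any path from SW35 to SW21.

Compare a few routes:
SW35 - SW1 - SW33 - SW14 - SW12 - SW21: 25+19+9+21+5 = 79
SW35 - SW1 - SW33 - SW14 - SW21: 25+19+9+10 = 63
SW35 - SW1 - SW33 - SW12 - SW21: 25+19+21+5 = 70
SW35 - SW1 - SW33 - SW2 - SW12 - SW21: 25+19+19+14+5 = 82
The minimum is 63 ms via SW35 - SW1 - SW33 - SW14 - SW21.

63 ms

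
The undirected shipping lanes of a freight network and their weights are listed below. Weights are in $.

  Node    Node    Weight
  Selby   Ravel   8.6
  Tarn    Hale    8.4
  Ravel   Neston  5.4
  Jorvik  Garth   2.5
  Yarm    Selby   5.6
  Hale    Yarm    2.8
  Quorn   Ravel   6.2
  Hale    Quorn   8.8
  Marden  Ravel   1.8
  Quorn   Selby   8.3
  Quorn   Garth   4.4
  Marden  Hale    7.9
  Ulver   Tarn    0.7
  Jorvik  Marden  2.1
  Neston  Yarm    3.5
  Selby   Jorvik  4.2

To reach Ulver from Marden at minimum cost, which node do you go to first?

Candidate routes:
Marden → Ravel → Quorn → Hale → Tarn → Ulver: 1.8+6.2+8.8+8.4+0.7 = 25.9
Marden → Ravel → Neston → Yarm → Hale → Tarn → Ulver: 1.8+5.4+3.5+2.8+8.4+0.7 = 22.6
Marden → Jorvik → Selby → Yarm → Hale → Tarn → Ulver: 2.1+4.2+5.6+2.8+8.4+0.7 = 23.8
Marden → Hale → Tarn → Ulver: 7.9+8.4+0.7 = 17
Cheapest is Marden → Hale → Tarn → Ulver at $17.
So from Marden the first move is to Hale.

Hale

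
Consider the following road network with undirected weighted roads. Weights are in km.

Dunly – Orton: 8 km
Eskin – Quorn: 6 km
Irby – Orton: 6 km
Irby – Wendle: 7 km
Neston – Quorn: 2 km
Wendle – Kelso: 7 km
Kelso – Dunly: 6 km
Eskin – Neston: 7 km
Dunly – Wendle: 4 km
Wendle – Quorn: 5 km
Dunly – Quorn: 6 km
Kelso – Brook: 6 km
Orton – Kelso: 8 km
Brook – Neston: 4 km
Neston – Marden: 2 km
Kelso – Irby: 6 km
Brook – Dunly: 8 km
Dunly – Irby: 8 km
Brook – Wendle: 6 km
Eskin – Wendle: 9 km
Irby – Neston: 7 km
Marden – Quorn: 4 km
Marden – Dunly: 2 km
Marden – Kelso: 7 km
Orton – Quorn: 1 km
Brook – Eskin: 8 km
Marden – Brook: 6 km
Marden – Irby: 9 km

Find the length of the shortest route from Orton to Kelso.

8 km

Enumerating some paths:
Orton - Irby - Kelso: 6+6 = 12
Orton - Kelso: 8 = 8
Orton - Quorn - Marden - Kelso: 1+4+7 = 12
The minimum is 8 km via Orton - Kelso.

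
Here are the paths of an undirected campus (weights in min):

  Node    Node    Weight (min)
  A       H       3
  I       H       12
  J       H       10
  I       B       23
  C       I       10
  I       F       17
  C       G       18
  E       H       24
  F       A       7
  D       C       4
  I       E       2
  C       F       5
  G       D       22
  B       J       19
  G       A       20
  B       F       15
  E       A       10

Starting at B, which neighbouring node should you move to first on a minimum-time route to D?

Compare a few routes:
B → I → C → D: 23+10+4 = 37
B → F → I → C → D: 15+17+10+4 = 46
B → F → C → D: 15+5+4 = 24
The minimum is 24 min via B → F → C → D.
So from B the first move is to F.

F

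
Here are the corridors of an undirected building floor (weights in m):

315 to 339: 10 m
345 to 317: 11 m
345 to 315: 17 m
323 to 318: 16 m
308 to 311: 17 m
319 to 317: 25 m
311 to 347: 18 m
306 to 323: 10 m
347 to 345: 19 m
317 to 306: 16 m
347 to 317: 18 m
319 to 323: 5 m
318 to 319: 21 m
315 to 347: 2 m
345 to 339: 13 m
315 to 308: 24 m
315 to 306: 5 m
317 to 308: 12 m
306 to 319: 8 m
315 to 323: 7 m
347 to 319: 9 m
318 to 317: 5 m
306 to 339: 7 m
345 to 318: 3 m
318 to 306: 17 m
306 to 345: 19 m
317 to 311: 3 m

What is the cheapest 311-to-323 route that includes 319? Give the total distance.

Best 311 to 319: 311–347–319 costing 27
Best 319 to 323: 319–323 costing 5
Total via 319: 27 + 5 = 32 m.

32 m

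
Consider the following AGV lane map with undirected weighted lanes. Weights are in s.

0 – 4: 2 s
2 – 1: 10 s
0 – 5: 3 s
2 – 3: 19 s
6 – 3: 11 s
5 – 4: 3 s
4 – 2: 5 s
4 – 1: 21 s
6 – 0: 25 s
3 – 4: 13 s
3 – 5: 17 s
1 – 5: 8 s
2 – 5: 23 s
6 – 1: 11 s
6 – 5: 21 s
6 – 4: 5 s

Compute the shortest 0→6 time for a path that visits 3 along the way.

26 s

Shortest 0→3: 0 → 4 → 3 = 15
Shortest 3→6: 3 → 6 = 11
Total via 3: 15 + 11 = 26 s.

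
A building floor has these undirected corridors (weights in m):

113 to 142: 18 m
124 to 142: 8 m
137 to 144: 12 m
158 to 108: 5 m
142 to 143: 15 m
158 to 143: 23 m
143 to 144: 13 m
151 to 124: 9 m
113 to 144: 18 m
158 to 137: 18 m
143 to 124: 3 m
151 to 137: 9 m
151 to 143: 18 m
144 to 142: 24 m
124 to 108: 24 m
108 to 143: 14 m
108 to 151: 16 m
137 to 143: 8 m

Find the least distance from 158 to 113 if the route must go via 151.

Shortest 158→151: 158 → 108 → 151 = 21
Shortest 151→113: 151 → 124 → 142 → 113 = 35
Total via 151: 21 + 35 = 56 m.

56 m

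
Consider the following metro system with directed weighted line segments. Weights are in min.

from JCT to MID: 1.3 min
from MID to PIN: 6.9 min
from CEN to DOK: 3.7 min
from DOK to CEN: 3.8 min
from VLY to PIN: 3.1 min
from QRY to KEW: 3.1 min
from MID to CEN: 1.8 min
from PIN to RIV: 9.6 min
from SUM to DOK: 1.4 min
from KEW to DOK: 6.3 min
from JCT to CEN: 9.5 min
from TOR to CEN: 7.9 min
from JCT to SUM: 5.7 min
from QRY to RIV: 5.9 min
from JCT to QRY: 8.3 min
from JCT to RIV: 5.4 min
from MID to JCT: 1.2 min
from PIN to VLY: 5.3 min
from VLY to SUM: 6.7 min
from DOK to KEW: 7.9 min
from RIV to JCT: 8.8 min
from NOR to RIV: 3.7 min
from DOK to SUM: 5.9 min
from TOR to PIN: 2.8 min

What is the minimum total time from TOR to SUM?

Running Dijkstra from TOR:
TOR: 0
PIN: 2.8  (via TOR)
CEN: 7.9  (via TOR)
VLY: 8.1  (via PIN)
DOK: 11.6  (via CEN)
RIV: 12.4  (via PIN)
SUM: 14.8  (via VLY)
Shortest route: TOR → PIN → VLY → SUM = 14.8 min.

14.8 min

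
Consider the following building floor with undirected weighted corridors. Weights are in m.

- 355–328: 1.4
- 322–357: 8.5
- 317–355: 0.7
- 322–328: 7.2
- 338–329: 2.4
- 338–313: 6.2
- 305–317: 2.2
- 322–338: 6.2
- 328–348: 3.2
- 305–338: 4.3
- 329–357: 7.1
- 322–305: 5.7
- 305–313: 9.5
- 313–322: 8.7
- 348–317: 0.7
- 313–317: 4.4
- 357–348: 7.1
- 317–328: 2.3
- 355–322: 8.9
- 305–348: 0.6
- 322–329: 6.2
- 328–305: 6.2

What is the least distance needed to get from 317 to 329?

Settle nodes by increasing distance from 317:
317: 0
355: 0.7  (via 317)
348: 0.7  (via 317)
305: 1.3  (via 348)
328: 2.1  (via 355)
313: 4.4  (via 317)
338: 5.6  (via 305)
322: 7  (via 305)
357: 7.8  (via 348)
329: 8  (via 338)
Shortest route: 317–348–305–338–329 = 8 m.

8 m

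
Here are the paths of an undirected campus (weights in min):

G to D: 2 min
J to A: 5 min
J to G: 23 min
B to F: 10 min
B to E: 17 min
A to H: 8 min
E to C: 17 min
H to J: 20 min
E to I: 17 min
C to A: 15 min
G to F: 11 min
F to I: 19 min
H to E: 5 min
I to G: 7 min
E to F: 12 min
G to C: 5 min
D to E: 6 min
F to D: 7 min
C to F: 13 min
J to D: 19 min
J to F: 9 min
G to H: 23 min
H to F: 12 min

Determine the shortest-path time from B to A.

24 min

Running Dijkstra from B:
B: 0
F: 10  (via B)
D: 17  (via F)
E: 17  (via B)
G: 19  (via D)
J: 19  (via F)
H: 22  (via F)
C: 23  (via F)
A: 24  (via J)
Shortest route: B–F–J–A = 24 min.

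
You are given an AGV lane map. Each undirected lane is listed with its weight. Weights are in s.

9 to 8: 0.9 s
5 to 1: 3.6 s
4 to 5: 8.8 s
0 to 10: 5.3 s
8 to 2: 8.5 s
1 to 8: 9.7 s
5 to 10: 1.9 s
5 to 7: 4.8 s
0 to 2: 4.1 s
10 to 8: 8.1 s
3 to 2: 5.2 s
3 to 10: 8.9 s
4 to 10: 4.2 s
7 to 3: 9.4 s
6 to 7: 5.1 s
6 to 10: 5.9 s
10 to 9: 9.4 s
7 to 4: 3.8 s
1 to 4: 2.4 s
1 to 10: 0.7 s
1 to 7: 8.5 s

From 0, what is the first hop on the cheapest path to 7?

Compare a few routes:
0 - 10 - 5 - 7: 5.3+1.9+4.8 = 12
0 - 10 - 1 - 4 - 7: 5.3+0.7+2.4+3.8 = 12.2
0 - 10 - 4 - 7: 5.3+4.2+3.8 = 13.3
The minimum is 12 s via 0 - 10 - 5 - 7.
So from 0 the first move is to 10.

10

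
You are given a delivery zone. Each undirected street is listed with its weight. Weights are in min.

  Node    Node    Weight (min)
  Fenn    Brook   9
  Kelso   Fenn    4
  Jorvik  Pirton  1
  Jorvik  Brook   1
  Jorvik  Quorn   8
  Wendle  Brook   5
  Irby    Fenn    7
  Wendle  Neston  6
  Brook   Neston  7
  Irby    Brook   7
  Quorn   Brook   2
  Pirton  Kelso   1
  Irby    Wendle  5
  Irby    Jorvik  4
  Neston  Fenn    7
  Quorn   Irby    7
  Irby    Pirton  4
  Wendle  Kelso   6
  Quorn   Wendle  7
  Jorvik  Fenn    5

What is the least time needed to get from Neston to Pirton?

9 min

Shortest distances from Neston:
Neston: 0
Wendle: 6  (via Neston)
Fenn: 7  (via Neston)
Brook: 7  (via Neston)
Jorvik: 8  (via Brook)
Pirton: 9  (via Jorvik)
Shortest route: Neston → Brook → Jorvik → Pirton = 9 min.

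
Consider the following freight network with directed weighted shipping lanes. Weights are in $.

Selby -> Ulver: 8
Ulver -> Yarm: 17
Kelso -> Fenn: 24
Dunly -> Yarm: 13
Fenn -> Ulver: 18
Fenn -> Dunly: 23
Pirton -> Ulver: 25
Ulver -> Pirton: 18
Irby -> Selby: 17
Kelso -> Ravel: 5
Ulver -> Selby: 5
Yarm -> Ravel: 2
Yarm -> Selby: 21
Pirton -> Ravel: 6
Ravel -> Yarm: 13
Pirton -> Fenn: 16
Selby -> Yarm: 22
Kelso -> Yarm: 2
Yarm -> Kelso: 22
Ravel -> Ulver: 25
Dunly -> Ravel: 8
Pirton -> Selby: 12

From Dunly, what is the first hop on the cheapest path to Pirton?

Enumerating some paths:
Dunly - Yarm - Ravel - Ulver - Pirton: 13+2+25+18 = 58
Dunly - Yarm - Selby - Ulver - Pirton: 13+21+8+18 = 60
Dunly - Ravel - Yarm - Selby - Ulver - Pirton: 8+13+21+8+18 = 68
Dunly - Ravel - Ulver - Pirton: 8+25+18 = 51
The minimum is $51 via Dunly - Ravel - Ulver - Pirton.
So from Dunly the first move is to Ravel.

Ravel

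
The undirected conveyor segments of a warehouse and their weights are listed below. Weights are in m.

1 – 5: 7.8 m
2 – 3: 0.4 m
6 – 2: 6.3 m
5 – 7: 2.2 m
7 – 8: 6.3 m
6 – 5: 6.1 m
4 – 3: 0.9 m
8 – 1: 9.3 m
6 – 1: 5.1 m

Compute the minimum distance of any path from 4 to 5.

13.7 m

Compare a few routes:
4 → 3 → 2 → 6 → 1 → 5: 0.9+0.4+6.3+5.1+7.8 = 20.5
4 → 3 → 2 → 6 → 1 → 8 → 7 → 5: 0.9+0.4+6.3+5.1+9.3+6.3+2.2 = 30.5
4 → 3 → 2 → 6 → 5: 0.9+0.4+6.3+6.1 = 13.7
The minimum is 13.7 m via 4 → 3 → 2 → 6 → 5.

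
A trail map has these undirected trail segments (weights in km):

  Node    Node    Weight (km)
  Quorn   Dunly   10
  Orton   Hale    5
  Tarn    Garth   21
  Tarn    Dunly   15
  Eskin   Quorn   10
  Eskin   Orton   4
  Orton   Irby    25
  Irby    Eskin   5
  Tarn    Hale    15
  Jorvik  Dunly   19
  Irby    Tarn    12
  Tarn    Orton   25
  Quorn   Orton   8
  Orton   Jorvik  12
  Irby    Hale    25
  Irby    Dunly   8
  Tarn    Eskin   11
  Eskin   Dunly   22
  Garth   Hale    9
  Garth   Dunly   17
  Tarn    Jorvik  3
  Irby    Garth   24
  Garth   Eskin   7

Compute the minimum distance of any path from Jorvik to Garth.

21 km

Running Dijkstra from Jorvik:
Jorvik: 0
Tarn: 3  (via Jorvik)
Orton: 12  (via Jorvik)
Eskin: 14  (via Tarn)
Irby: 15  (via Tarn)
Hale: 17  (via Orton)
Dunly: 18  (via Tarn)
Quorn: 20  (via Orton)
Garth: 21  (via Eskin)
Shortest route: Jorvik–Tarn–Eskin–Garth = 21 km.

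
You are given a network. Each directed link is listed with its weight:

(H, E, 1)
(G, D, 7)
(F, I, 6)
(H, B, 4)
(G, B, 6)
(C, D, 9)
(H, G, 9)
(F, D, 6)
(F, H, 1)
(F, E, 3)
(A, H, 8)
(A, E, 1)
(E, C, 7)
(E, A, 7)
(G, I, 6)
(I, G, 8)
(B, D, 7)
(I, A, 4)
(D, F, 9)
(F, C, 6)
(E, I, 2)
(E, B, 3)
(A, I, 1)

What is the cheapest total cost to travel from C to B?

Settle nodes by increasing distance from C:
C: 0
D: 9  (via C)
F: 18  (via D)
H: 19  (via F)
E: 20  (via H)
I: 22  (via E)
B: 23  (via H)
Shortest route: C–D–F–H–B = 23.

23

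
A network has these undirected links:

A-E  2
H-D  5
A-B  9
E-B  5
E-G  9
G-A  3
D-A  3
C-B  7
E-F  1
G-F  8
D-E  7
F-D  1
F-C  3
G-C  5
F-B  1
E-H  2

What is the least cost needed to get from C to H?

6

Compare a few routes:
C–F–B–E–H: 3+1+5+2 = 11
C–F–D–H: 3+1+5 = 9
C–F–D–A–E–H: 3+1+3+2+2 = 11
C–F–E–H: 3+1+2 = 6
Cheapest is C–F–E–H at 6.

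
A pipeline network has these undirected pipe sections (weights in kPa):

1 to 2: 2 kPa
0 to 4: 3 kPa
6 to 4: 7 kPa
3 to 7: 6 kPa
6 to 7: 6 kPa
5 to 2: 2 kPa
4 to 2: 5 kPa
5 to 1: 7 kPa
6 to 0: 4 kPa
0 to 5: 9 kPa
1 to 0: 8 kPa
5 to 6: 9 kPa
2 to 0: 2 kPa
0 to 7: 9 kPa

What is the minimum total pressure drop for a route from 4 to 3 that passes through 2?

22 kPa

Shortest 4→2: 4 → 2 = 5
Shortest 2→3: 2 → 0 → 7 → 3 = 17
Total via 2: 5 + 17 = 22 kPa.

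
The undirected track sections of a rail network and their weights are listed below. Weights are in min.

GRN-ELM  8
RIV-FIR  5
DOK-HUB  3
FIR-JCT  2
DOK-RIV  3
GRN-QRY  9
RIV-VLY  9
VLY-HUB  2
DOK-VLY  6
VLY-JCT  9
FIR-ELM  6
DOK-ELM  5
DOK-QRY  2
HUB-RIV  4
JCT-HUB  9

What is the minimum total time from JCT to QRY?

12 min

Enumerating some paths:
JCT - FIR - ELM - DOK - QRY: 2+6+5+2 = 15
JCT - FIR - RIV - DOK - QRY: 2+5+3+2 = 12
JCT - HUB - DOK - QRY: 9+3+2 = 14
JCT - FIR - RIV - HUB - DOK - QRY: 2+5+4+3+2 = 16
The minimum is 12 min via JCT - FIR - RIV - DOK - QRY.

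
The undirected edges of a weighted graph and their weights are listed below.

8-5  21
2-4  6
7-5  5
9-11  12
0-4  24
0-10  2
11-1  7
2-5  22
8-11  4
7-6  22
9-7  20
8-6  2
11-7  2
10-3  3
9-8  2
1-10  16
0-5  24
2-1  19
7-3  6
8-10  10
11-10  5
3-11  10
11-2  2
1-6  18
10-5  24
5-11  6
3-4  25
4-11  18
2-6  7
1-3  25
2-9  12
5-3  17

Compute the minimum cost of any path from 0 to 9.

13

Settle nodes by increasing distance from 0:
0: 0
10: 2  (via 0)
3: 5  (via 10)
11: 7  (via 10)
2: 9  (via 11)
7: 9  (via 11)
8: 11  (via 11)
5: 13  (via 11)
6: 13  (via 8)
9: 13  (via 8)
Shortest route: 0–10–11–8–9 = 13.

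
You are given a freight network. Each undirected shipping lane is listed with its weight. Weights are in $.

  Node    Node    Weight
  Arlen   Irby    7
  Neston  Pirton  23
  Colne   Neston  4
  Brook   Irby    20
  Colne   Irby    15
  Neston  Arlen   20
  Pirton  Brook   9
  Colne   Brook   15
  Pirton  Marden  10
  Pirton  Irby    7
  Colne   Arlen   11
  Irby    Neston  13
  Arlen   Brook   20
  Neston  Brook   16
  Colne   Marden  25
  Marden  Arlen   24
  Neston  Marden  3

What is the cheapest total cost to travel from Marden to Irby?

$16

Shortest distances from Marden:
Marden: 0
Neston: 3  (via Marden)
Colne: 7  (via Neston)
Pirton: 10  (via Marden)
Irby: 16  (via Neston)
Shortest route: Marden–Neston–Irby = $16.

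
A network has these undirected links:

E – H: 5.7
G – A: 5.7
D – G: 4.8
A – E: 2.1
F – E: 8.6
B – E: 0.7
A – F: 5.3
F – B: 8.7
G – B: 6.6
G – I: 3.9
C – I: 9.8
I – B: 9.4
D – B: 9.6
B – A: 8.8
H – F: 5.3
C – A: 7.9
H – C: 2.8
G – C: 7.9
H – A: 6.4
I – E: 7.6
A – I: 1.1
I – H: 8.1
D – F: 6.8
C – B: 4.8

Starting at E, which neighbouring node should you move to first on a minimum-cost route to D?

Enumerating some paths:
E–B–D: 0.7+9.6 = 10.3
E–B–G–D: 0.7+6.6+4.8 = 12.1
E–A–I–G–D: 2.1+1.1+3.9+4.8 = 11.9
Cheapest is E–B–D at 10.3.
So from E the first move is to B.

B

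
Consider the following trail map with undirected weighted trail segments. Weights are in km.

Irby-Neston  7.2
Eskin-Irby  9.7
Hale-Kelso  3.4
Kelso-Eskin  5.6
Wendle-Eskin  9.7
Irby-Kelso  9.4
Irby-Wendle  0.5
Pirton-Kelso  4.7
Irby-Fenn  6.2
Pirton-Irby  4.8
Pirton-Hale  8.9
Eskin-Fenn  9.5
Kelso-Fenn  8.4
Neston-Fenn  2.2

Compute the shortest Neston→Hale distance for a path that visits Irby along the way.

Shortest Neston→Irby: Neston → Irby = 7.2
Best Irby to Hale: Irby → Kelso → Hale costing 12.8
Total via Irby: 7.2 + 12.8 = 20 km.

20 km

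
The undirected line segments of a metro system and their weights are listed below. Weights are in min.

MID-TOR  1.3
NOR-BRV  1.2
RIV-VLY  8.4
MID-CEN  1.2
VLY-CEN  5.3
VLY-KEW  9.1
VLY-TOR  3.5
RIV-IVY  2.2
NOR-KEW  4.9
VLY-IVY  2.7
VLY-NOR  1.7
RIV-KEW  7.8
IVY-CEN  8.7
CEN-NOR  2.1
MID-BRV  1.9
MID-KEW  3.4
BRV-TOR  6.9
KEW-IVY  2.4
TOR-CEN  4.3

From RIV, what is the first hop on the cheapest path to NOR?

IVY

Enumerating some paths:
RIV–IVY–VLY–NOR: 2.2+2.7+1.7 = 6.6
RIV–IVY–KEW–NOR: 2.2+2.4+4.9 = 9.5
RIV–VLY–NOR: 8.4+1.7 = 10.1
The minimum is 6.6 min via RIV–IVY–VLY–NOR.
So from RIV the first move is to IVY.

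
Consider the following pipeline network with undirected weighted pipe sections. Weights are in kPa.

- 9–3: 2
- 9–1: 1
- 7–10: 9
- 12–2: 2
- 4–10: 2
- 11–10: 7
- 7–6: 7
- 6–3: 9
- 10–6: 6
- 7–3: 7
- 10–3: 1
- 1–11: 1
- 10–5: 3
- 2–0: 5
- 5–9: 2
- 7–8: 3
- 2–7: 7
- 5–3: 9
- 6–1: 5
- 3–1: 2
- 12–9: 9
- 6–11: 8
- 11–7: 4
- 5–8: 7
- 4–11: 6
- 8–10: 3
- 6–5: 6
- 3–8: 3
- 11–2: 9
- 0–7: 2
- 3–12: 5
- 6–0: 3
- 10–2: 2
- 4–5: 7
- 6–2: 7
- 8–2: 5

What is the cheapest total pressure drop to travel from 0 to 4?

9 kPa

Enumerating some paths:
0 - 6 - 10 - 4: 3+6+2 = 11
0 - 7 - 8 - 3 - 10 - 4: 2+3+3+1+2 = 11
0 - 7 - 8 - 10 - 4: 2+3+3+2 = 10
0 - 2 - 10 - 4: 5+2+2 = 9
Cheapest is 0 - 2 - 10 - 4 at 9 kPa.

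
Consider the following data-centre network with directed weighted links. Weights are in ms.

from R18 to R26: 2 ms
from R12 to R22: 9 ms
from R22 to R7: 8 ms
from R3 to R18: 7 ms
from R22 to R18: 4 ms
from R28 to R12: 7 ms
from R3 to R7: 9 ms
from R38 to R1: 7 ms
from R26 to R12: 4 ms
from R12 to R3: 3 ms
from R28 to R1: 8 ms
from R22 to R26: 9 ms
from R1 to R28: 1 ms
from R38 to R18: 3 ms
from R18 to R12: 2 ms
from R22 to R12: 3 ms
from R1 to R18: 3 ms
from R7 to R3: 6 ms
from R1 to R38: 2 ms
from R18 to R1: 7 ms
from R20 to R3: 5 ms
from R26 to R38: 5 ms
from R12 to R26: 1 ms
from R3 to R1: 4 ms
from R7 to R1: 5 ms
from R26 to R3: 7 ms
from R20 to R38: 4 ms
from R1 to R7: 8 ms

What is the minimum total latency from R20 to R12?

Running Dijkstra from R20:
R20: 0
R38: 4  (via R20)
R3: 5  (via R20)
R18: 7  (via R38)
R12: 9  (via R18)
Shortest route: R20–R38–R18–R12 = 9 ms.

9 ms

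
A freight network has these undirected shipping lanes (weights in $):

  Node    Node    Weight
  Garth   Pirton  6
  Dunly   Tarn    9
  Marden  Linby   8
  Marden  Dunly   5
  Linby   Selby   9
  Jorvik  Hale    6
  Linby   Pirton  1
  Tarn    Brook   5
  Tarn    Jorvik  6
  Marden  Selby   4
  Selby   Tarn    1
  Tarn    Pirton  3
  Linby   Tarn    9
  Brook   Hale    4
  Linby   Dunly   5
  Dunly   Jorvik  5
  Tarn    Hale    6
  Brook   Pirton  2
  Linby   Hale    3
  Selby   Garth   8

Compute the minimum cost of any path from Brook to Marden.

$10

Candidate routes:
Brook–Pirton–Linby–Marden: 2+1+8 = 11
Brook–Tarn–Selby–Marden: 5+1+4 = 10
Brook–Hale–Linby–Marden: 4+3+8 = 15
Brook–Pirton–Linby–Dunly–Marden: 2+1+5+5 = 13
Cheapest is Brook–Tarn–Selby–Marden at $10.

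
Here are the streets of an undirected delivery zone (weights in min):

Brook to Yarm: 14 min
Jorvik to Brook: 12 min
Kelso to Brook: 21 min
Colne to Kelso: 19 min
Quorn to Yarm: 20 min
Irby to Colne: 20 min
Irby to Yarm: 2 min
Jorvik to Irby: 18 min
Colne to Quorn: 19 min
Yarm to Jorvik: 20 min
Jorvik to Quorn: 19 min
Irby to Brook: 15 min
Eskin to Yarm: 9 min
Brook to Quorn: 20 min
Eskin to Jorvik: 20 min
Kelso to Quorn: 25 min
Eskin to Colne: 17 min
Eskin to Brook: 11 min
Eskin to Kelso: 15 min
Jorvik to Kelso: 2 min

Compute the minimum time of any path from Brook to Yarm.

Shortest distances from Brook:
Brook: 0
Eskin: 11  (via Brook)
Jorvik: 12  (via Brook)
Kelso: 14  (via Jorvik)
Yarm: 14  (via Brook)
Shortest route: Brook–Yarm = 14 min.

14 min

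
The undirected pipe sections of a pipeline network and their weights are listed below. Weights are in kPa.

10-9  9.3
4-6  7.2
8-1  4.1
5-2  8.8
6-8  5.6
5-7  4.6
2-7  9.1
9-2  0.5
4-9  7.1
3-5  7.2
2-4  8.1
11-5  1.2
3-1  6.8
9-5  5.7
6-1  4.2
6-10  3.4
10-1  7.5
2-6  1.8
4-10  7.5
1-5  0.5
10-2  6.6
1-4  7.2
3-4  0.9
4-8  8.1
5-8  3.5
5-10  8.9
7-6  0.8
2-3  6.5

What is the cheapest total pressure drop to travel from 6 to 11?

Shortest distances from 6:
6: 0
7: 0.8  (via 6)
2: 1.8  (via 6)
9: 2.3  (via 2)
10: 3.4  (via 6)
1: 4.2  (via 6)
5: 4.7  (via 1)
8: 5.6  (via 6)
11: 5.9  (via 5)
Shortest route: 6 → 1 → 5 → 11 = 5.9 kPa.

5.9 kPa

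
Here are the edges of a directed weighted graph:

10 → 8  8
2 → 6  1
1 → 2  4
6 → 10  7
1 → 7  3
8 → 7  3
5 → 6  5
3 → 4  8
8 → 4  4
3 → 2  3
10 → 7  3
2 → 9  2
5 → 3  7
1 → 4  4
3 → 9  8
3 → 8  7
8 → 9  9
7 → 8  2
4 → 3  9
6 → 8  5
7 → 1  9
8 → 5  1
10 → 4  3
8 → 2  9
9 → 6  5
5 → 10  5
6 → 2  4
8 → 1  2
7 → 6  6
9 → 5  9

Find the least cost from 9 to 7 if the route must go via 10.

15

Best 9 to 10: 9 → 6 → 10 costing 12
Shortest 10→7: 10 → 7 = 3
Total via 10: 12 + 3 = 15.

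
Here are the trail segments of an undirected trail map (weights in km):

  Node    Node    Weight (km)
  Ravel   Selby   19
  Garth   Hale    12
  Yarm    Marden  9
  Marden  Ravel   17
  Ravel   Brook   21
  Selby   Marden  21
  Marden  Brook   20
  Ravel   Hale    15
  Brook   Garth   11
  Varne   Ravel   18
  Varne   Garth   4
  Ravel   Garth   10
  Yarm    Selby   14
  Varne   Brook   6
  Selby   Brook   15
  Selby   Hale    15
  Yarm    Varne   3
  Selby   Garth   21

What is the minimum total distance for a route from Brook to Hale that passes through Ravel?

35 km

Best Brook to Ravel: Brook–Varne–Garth–Ravel costing 20
Best Ravel to Hale: Ravel–Hale costing 15
Total via Ravel: 20 + 15 = 35 km.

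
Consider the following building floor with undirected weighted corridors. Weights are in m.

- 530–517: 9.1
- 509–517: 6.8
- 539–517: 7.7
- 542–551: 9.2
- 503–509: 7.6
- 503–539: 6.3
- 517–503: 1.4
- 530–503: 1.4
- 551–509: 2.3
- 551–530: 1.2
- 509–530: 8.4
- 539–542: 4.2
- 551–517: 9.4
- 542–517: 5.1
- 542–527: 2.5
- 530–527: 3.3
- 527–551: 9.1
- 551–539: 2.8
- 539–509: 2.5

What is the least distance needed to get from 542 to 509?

6.7 m

Compare a few routes:
542 → 539 → 509: 4.2+2.5 = 6.7
542 → 539 → 551 → 509: 4.2+2.8+2.3 = 9.3
Cheapest is 542 → 539 → 509 at 6.7 m.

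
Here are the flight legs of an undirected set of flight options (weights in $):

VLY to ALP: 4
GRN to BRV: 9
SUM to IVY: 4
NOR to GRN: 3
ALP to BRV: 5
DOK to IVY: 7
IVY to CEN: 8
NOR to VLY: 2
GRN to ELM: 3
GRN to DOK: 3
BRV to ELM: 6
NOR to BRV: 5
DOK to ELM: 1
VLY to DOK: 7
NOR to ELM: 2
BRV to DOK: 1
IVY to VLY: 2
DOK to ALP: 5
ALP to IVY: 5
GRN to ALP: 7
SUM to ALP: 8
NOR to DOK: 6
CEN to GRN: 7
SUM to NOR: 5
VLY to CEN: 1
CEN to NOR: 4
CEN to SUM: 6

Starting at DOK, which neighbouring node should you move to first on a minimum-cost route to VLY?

Enumerating some paths:
DOK–VLY: 7 = 7
DOK–NOR–VLY: 6+2 = 8
DOK–ELM–NOR–CEN–VLY: 1+2+4+1 = 8
DOK–ELM–NOR–VLY: 1+2+2 = 5
The minimum is $5 via DOK–ELM–NOR–VLY.
So from DOK the first move is to ELM.

ELM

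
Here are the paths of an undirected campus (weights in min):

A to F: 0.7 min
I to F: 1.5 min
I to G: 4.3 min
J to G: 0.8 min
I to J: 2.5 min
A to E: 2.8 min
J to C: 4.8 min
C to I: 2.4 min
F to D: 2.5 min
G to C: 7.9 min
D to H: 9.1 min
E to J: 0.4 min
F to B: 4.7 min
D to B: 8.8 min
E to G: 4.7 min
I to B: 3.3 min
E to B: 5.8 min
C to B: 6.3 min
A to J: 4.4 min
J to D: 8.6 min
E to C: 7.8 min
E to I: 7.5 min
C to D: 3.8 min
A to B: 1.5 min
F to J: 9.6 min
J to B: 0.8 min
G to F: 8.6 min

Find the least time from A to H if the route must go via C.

Best A to C: A → F → I → C costing 4.6
Shortest C→H: C → D → H = 12.9
Total via C: 4.6 + 12.9 = 17.5 min.

17.5 min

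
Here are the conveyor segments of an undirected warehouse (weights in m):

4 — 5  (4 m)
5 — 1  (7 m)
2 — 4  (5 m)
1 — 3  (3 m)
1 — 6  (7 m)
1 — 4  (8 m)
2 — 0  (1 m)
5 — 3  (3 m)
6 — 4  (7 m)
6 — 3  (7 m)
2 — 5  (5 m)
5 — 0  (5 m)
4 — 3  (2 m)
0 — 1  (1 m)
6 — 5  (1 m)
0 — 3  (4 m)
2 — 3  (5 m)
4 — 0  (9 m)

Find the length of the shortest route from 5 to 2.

5 m

Running Dijkstra from 5:
5: 0
6: 1  (via 5)
3: 3  (via 5)
4: 4  (via 5)
0: 5  (via 5)
2: 5  (via 5)
Shortest route: 5–2 = 5 m.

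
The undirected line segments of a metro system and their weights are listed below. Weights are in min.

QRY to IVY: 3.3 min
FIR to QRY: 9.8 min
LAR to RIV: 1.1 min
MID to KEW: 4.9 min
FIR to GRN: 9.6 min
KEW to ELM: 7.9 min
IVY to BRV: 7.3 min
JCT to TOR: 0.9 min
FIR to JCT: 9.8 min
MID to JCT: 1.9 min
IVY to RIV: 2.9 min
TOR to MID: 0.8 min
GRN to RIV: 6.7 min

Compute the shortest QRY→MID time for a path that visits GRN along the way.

34 min

Best QRY to GRN: QRY–IVY–RIV–GRN costing 12.9
Shortest GRN→MID: GRN–FIR–JCT–TOR–MID = 21.1
Total via GRN: 12.9 + 21.1 = 34 min.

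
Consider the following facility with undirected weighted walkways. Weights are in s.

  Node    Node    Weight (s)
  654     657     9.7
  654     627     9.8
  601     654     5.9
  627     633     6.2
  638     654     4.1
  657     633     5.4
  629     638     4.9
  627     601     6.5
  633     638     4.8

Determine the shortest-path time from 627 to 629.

15.9 s

Candidate routes:
627–654–638–629: 9.8+4.1+4.9 = 18.8
627–633–638–629: 6.2+4.8+4.9 = 15.9
Cheapest is 627–633–638–629 at 15.9 s.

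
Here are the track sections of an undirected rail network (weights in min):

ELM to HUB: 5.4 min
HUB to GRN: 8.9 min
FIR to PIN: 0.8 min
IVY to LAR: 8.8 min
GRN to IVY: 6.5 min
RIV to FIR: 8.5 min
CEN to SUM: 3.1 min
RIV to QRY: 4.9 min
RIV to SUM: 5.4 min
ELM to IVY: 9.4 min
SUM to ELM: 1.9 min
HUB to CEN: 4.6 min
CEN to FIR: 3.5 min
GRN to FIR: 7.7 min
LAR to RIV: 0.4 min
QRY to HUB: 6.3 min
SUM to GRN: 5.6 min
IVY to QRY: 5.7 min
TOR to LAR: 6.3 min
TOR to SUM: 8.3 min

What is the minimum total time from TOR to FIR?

14.9 min

Running Dijkstra from TOR:
TOR: 0
LAR: 6.3  (via TOR)
RIV: 6.7  (via LAR)
SUM: 8.3  (via TOR)
ELM: 10.2  (via SUM)
CEN: 11.4  (via SUM)
QRY: 11.6  (via RIV)
GRN: 13.9  (via SUM)
FIR: 14.9  (via CEN)
Shortest route: TOR–SUM–CEN–FIR = 14.9 min.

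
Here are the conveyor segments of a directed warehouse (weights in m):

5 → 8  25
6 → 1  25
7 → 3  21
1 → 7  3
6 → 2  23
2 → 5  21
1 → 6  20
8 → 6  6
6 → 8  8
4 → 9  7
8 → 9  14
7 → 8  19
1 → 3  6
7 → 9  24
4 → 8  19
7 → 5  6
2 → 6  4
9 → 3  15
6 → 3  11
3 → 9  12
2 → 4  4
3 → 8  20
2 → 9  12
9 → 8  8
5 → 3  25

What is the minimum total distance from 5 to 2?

54 m

Compare a few routes:
5–3–9–8–6–2: 25+12+8+6+23 = 74
5–3–8–6–2: 25+20+6+23 = 74
5–8–6–2: 25+6+23 = 54
Cheapest is 5–8–6–2 at 54 m.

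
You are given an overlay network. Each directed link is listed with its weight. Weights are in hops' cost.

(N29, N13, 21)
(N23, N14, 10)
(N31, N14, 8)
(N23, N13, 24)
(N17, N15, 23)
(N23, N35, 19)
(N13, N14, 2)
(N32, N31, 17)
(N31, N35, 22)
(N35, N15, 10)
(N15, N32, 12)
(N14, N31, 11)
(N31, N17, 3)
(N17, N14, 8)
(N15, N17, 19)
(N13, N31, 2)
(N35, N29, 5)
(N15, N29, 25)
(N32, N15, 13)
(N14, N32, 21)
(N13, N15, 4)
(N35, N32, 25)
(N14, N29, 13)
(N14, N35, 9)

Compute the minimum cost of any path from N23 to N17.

24 hops' cost

Enumerating some paths:
N23 → N13 → N31 → N17: 24+2+3 = 29
N23 → N14 → N31 → N17: 10+11+3 = 24
The minimum is 24 hops' cost via N23 → N14 → N31 → N17.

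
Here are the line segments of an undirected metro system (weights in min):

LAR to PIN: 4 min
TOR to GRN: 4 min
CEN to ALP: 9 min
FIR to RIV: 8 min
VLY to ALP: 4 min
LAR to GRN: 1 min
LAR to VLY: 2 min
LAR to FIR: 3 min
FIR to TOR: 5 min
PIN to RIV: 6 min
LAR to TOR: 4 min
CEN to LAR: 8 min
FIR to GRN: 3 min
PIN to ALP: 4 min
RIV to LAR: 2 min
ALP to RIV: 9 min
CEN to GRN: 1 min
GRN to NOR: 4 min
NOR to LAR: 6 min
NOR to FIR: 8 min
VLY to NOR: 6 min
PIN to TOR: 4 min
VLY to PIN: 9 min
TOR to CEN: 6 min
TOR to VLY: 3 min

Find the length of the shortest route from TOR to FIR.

Running Dijkstra from TOR:
TOR: 0
VLY: 3  (via TOR)
LAR: 4  (via TOR)
GRN: 4  (via TOR)
PIN: 4  (via TOR)
FIR: 5  (via TOR)
Shortest route: TOR → FIR = 5 min.

5 min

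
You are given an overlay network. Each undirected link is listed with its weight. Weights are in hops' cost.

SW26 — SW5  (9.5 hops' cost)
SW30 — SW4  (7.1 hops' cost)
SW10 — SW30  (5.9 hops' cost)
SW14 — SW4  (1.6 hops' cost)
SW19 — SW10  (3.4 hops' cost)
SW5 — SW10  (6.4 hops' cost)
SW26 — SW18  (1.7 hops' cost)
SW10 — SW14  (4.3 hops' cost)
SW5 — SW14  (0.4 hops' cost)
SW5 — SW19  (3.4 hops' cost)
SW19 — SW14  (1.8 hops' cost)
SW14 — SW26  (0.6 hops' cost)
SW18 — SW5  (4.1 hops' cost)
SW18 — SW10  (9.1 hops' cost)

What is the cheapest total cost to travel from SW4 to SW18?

Shortest distances from SW4:
SW4: 0
SW14: 1.6  (via SW4)
SW5: 2  (via SW14)
SW26: 2.2  (via SW14)
SW19: 3.4  (via SW14)
SW18: 3.9  (via SW26)
Shortest route: SW4–SW14–SW26–SW18 = 3.9 hops' cost.

3.9 hops' cost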